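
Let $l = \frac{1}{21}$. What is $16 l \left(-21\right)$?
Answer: $-16$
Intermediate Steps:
$l = \frac{1}{21} \approx 0.047619$
$16 l \left(-21\right) = 16 \cdot \frac{1}{21} \left(-21\right) = \frac{16}{21} \left(-21\right) = -16$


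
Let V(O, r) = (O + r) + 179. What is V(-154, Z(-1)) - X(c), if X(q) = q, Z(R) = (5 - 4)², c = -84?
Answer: 110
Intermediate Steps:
Z(R) = 1 (Z(R) = 1² = 1)
V(O, r) = 179 + O + r
V(-154, Z(-1)) - X(c) = (179 - 154 + 1) - 1*(-84) = 26 + 84 = 110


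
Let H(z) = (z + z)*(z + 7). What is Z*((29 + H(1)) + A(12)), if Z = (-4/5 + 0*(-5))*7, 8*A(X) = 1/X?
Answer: -30247/120 ≈ -252.06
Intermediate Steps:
H(z) = 2*z*(7 + z) (H(z) = (2*z)*(7 + z) = 2*z*(7 + z))
A(X) = 1/(8*X)
Z = -28/5 (Z = (-4*⅕ + 0)*7 = (-⅘ + 0)*7 = -⅘*7 = -28/5 ≈ -5.6000)
Z*((29 + H(1)) + A(12)) = -28*((29 + 2*1*(7 + 1)) + (⅛)/12)/5 = -28*((29 + 2*1*8) + (⅛)*(1/12))/5 = -28*((29 + 16) + 1/96)/5 = -28*(45 + 1/96)/5 = -28/5*4321/96 = -30247/120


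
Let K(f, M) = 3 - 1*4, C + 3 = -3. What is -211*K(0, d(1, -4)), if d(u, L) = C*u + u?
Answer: 211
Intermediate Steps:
C = -6 (C = -3 - 3 = -6)
d(u, L) = -5*u (d(u, L) = -6*u + u = -5*u)
K(f, M) = -1 (K(f, M) = 3 - 4 = -1)
-211*K(0, d(1, -4)) = -211*(-1) = 211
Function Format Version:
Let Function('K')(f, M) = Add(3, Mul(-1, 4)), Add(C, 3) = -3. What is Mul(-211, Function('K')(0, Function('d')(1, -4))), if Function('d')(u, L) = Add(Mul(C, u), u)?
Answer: 211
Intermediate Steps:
C = -6 (C = Add(-3, -3) = -6)
Function('d')(u, L) = Mul(-5, u) (Function('d')(u, L) = Add(Mul(-6, u), u) = Mul(-5, u))
Function('K')(f, M) = -1 (Function('K')(f, M) = Add(3, -4) = -1)
Mul(-211, Function('K')(0, Function('d')(1, -4))) = Mul(-211, -1) = 211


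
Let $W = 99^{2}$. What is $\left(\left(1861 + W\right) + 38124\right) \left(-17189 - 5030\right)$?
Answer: $-1106195134$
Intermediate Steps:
$W = 9801$
$\left(\left(1861 + W\right) + 38124\right) \left(-17189 - 5030\right) = \left(\left(1861 + 9801\right) + 38124\right) \left(-17189 - 5030\right) = \left(11662 + 38124\right) \left(-22219\right) = 49786 \left(-22219\right) = -1106195134$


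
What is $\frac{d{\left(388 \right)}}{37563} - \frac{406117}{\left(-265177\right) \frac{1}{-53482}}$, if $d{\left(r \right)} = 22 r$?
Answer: $- \frac{74169472321450}{905531241} \approx -81907.0$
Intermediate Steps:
$\frac{d{\left(388 \right)}}{37563} - \frac{406117}{\left(-265177\right) \frac{1}{-53482}} = \frac{22 \cdot 388}{37563} - \frac{406117}{\left(-265177\right) \frac{1}{-53482}} = 8536 \cdot \frac{1}{37563} - \frac{406117}{\left(-265177\right) \left(- \frac{1}{53482}\right)} = \frac{8536}{37563} - \frac{406117}{\frac{24107}{4862}} = \frac{8536}{37563} - \frac{1974540854}{24107} = - \frac{74169472321450}{905531241}$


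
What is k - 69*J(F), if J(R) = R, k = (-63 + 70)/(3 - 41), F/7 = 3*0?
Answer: -7/38 ≈ -0.18421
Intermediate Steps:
F = 0 (F = 7*(3*0) = 7*0 = 0)
k = -7/38 (k = 7/(-38) = 7*(-1/38) = -7/38 ≈ -0.18421)
k - 69*J(F) = -7/38 - 69*0 = -7/38 + 0 = -7/38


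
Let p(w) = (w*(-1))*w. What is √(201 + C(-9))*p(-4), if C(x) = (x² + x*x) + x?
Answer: -16*√354 ≈ -301.04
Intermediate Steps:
C(x) = x + 2*x² (C(x) = (x² + x²) + x = 2*x² + x = x + 2*x²)
p(w) = -w² (p(w) = (-w)*w = -w²)
√(201 + C(-9))*p(-4) = √(201 - 9*(1 + 2*(-9)))*(-1*(-4)²) = √(201 - 9*(1 - 18))*(-1*16) = √(201 - 9*(-17))*(-16) = √(201 + 153)*(-16) = √354*(-16) = -16*√354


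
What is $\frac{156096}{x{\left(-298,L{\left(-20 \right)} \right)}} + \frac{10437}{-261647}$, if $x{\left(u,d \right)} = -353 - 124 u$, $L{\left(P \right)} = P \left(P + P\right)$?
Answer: $\frac{40460066349}{9576018553} \approx 4.2251$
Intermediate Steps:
$L{\left(P \right)} = 2 P^{2}$ ($L{\left(P \right)} = P 2 P = 2 P^{2}$)
$\frac{156096}{x{\left(-298,L{\left(-20 \right)} \right)}} + \frac{10437}{-261647} = \frac{156096}{-353 - -36952} + \frac{10437}{-261647} = \frac{156096}{-353 + 36952} + 10437 \left(- \frac{1}{261647}\right) = \frac{156096}{36599} - \frac{10437}{261647} = \frac{40460066349}{9576018553}$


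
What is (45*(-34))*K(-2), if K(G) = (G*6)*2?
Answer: 36720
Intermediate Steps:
K(G) = 12*G (K(G) = (6*G)*2 = 12*G)
(45*(-34))*K(-2) = (45*(-34))*(12*(-2)) = -1530*(-24) = 36720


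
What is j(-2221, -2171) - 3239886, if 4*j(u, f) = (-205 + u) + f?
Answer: -12964141/4 ≈ -3.2410e+6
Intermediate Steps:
j(u, f) = -205/4 + f/4 + u/4 (j(u, f) = ((-205 + u) + f)/4 = (-205 + f + u)/4 = -205/4 + f/4 + u/4)
j(-2221, -2171) - 3239886 = (-205/4 + (1/4)*(-2171) + (1/4)*(-2221)) - 3239886 = (-205/4 - 2171/4 - 2221/4) - 3239886 = -4597/4 - 3239886 = -12964141/4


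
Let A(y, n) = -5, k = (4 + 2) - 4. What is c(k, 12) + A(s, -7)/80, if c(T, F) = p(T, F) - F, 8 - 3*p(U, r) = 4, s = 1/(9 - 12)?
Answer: -515/48 ≈ -10.729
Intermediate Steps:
s = -1/3 (s = 1/(-3) = -1/3 ≈ -0.33333)
p(U, r) = 4/3 (p(U, r) = 8/3 - 1/3*4 = 8/3 - 4/3 = 4/3)
k = 2 (k = 6 - 4 = 2)
c(T, F) = 4/3 - F
c(k, 12) + A(s, -7)/80 = (4/3 - 1*12) - 5/80 = (4/3 - 12) - 5*1/80 = -32/3 - 1/16 = -515/48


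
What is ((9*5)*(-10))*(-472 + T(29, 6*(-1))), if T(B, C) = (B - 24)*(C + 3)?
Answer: 219150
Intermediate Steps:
T(B, C) = (-24 + B)*(3 + C)
((9*5)*(-10))*(-472 + T(29, 6*(-1))) = ((9*5)*(-10))*(-472 + (-72 - 144*(-1) + 3*29 + 29*(6*(-1)))) = (45*(-10))*(-472 + (-72 - 24*(-6) + 87 + 29*(-6))) = -450*(-472 + (-72 + 144 + 87 - 174)) = -450*(-472 - 15) = -450*(-487) = 219150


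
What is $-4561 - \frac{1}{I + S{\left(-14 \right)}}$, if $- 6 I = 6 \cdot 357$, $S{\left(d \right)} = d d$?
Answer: $- \frac{734320}{161} \approx -4561.0$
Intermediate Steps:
$S{\left(d \right)} = d^{2}$
$I = -357$ ($I = - \frac{6 \cdot 357}{6} = \left(- \frac{1}{6}\right) 2142 = -357$)
$-4561 - \frac{1}{I + S{\left(-14 \right)}} = -4561 - \frac{1}{-357 + \left(-14\right)^{2}} = -4561 - \frac{1}{-357 + 196} = -4561 - \frac{1}{-161} = -4561 - - \frac{1}{161} = -4561 + \frac{1}{161} = - \frac{734320}{161}$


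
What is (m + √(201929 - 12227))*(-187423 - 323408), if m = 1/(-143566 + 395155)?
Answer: -170277/83863 - 4597479*√2342 ≈ -2.2249e+8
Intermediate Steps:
m = 1/251589 ≈ 3.9747e-6
(m + √(201929 - 12227))*(-187423 - 323408) = (1/251589 + √(201929 - 12227))*(-187423 - 323408) = (1/251589 + √189702)*(-510831) = (1/251589 + 9*√2342)*(-510831) = -170277/83863 - 4597479*√2342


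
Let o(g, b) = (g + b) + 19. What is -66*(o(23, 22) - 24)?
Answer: -2640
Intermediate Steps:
o(g, b) = 19 + b + g (o(g, b) = (b + g) + 19 = 19 + b + g)
-66*(o(23, 22) - 24) = -66*((19 + 22 + 23) - 24) = -66*(64 - 24) = -66*40 = -2640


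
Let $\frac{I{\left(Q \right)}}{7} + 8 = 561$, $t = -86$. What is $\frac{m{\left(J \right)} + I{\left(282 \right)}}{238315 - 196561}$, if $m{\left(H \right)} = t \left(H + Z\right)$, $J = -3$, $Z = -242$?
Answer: $\frac{24941}{41754} \approx 0.59733$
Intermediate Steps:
$I{\left(Q \right)} = 3871$ ($I{\left(Q \right)} = -56 + 7 \cdot 561 = -56 + 3927 = 3871$)
$m{\left(H \right)} = 20812 - 86 H$ ($m{\left(H \right)} = - 86 \left(H - 242\right) = - 86 \left(-242 + H\right) = 20812 - 86 H$)
$\frac{m{\left(J \right)} + I{\left(282 \right)}}{238315 - 196561} = \frac{\left(20812 - -258\right) + 3871}{238315 - 196561} = \frac{\left(20812 + 258\right) + 3871}{41754} = \left(21070 + 3871\right) \frac{1}{41754} = 24941 \cdot \frac{1}{41754} = \frac{24941}{41754}$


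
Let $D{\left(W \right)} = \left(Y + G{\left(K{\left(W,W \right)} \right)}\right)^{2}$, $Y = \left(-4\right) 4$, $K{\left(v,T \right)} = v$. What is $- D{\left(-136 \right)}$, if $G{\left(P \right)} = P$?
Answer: $-23104$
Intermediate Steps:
$Y = -16$
$D{\left(W \right)} = \left(-16 + W\right)^{2}$
$- D{\left(-136 \right)} = - \left(-16 - 136\right)^{2} = - \left(-152\right)^{2} = \left(-1\right) 23104 = -23104$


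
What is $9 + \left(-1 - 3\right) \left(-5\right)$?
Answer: $29$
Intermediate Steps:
$9 + \left(-1 - 3\right) \left(-5\right) = 9 - -20 = 9 + 20 = 29$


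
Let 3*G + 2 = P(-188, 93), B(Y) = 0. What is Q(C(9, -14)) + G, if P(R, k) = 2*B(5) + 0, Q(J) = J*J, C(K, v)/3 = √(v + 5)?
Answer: -245/3 ≈ -81.667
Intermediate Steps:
C(K, v) = 3*√(5 + v) (C(K, v) = 3*√(v + 5) = 3*√(5 + v))
Q(J) = J²
P(R, k) = 0 (P(R, k) = 2*0 + 0 = 0 + 0 = 0)
G = -⅔ (G = -⅔ + (⅓)*0 = -⅔ + 0 = -⅔ ≈ -0.66667)
Q(C(9, -14)) + G = (3*√(5 - 14))² - ⅔ = (3*√(-9))² - ⅔ = (3*(3*I))² - ⅔ = (9*I)² - ⅔ = -81 - ⅔ = -245/3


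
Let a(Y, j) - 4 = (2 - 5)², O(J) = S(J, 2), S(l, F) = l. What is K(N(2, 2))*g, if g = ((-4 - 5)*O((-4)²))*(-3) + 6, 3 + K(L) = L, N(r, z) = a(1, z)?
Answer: 4380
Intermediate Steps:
O(J) = J
a(Y, j) = 13 (a(Y, j) = 4 + (2 - 5)² = 4 + (-3)² = 4 + 9 = 13)
N(r, z) = 13
K(L) = -3 + L
g = 438 (g = ((-4 - 5)*(-4)²)*(-3) + 6 = -9*16*(-3) + 6 = -144*(-3) + 6 = 432 + 6 = 438)
K(N(2, 2))*g = (-3 + 13)*438 = 10*438 = 4380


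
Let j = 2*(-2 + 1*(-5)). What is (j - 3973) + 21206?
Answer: 17219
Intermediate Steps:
j = -14 (j = 2*(-2 - 5) = 2*(-7) = -14)
(j - 3973) + 21206 = (-14 - 3973) + 21206 = -3987 + 21206 = 17219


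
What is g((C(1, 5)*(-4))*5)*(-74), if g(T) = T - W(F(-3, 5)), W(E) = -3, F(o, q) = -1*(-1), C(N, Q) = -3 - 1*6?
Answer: -13542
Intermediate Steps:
C(N, Q) = -9 (C(N, Q) = -3 - 6 = -9)
F(o, q) = 1
g(T) = 3 + T (g(T) = T - 1*(-3) = T + 3 = 3 + T)
g((C(1, 5)*(-4))*5)*(-74) = (3 - 9*(-4)*5)*(-74) = (3 + 36*5)*(-74) = (3 + 180)*(-74) = 183*(-74) = -13542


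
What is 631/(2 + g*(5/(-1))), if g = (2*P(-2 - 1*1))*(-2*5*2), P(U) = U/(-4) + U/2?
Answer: -631/148 ≈ -4.2635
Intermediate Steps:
P(U) = U/4 (P(U) = U*(-¼) + U*(½) = -U/4 + U/2 = U/4)
g = 30 (g = (2*((-2 - 1*1)/4))*(-2*5*2) = (2*((-2 - 1)/4))*(-10*2) = (2*((¼)*(-3)))*(-20) = (2*(-¾))*(-20) = -3/2*(-20) = 30)
631/(2 + g*(5/(-1))) = 631/(2 + 30*(5/(-1))) = 631/(2 + 30*(5*(-1))) = 631/(2 + 30*(-5)) = 631/(2 - 150) = 631/(-148) = 631*(-1/148) = -631/148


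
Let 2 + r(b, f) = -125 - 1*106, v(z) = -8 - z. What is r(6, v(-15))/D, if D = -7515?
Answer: 233/7515 ≈ 0.031005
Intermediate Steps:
r(b, f) = -233 (r(b, f) = -2 + (-125 - 1*106) = -2 + (-125 - 106) = -2 - 231 = -233)
r(6, v(-15))/D = -233/(-7515) = -233*(-1/7515) = 233/7515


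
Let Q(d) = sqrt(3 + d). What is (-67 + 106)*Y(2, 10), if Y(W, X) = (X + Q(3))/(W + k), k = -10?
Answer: -195/4 - 39*sqrt(6)/8 ≈ -60.691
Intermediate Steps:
Y(W, X) = (X + sqrt(6))/(-10 + W) (Y(W, X) = (X + sqrt(3 + 3))/(W - 10) = (X + sqrt(6))/(-10 + W))
(-67 + 106)*Y(2, 10) = (-67 + 106)*((10 + sqrt(6))/(-10 + 2)) = 39*((10 + sqrt(6))/(-8)) = 39*(-(10 + sqrt(6))/8) = 39*(-5/4 - sqrt(6)/8) = -195/4 - 39*sqrt(6)/8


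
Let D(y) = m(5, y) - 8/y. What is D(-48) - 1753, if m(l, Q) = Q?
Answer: -10805/6 ≈ -1800.8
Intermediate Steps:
D(y) = y - 8/y
D(-48) - 1753 = (-48 - 8/(-48)) - 1753 = (-48 - 8*(-1/48)) - 1753 = (-48 + 1/6) - 1753 = -287/6 - 1753 = -10805/6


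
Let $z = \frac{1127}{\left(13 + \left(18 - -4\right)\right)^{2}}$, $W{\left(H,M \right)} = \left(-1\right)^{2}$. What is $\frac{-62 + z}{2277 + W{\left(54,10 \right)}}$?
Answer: $- \frac{1527}{56950} \approx -0.026813$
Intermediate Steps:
$W{\left(H,M \right)} = 1$
$z = \frac{23}{25}$ ($z = \frac{1127}{\left(13 + \left(18 + 4\right)\right)^{2}} = \frac{1127}{\left(13 + 22\right)^{2}} = \frac{1127}{35^{2}} = \frac{1127}{1225} = 1127 \cdot \frac{1}{1225} = \frac{23}{25} \approx 0.92$)
$\frac{-62 + z}{2277 + W{\left(54,10 \right)}} = \frac{-62 + \frac{23}{25}}{2277 + 1} = - \frac{1527}{25 \cdot 2278} = \left(- \frac{1527}{25}\right) \frac{1}{2278} = - \frac{1527}{56950}$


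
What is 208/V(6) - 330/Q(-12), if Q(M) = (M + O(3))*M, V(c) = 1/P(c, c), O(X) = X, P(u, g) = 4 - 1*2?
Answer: 7433/18 ≈ 412.94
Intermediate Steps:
P(u, g) = 2 (P(u, g) = 4 - 2 = 2)
V(c) = 1/2
Q(M) = M*(3 + M) (Q(M) = (M + 3)*M = (3 + M)*M = M*(3 + M))
208/V(6) - 330/Q(-12) = 208/(1/2) - 330*(-1/(12*(3 - 12))) = 208*2 - 330/((-12*(-9))) = 416 - 330/108 = 416 - 330*1/108 = 416 - 55/18 = 7433/18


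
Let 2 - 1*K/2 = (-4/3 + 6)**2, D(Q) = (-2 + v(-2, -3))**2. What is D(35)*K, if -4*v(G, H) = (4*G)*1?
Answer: 0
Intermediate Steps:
v(G, H) = -G (v(G, H) = -4*G/4 = -G)
D(Q) = 0 (D(Q) = (-2 - 1*(-2))**2 = (-2 + 2)**2 = 0**2 = 0)
K = -356/9 (K = 4 - 2*(-4/3 + 6)**2 = 4 - 2*(14/3)**2 = 4 - 2*196/9 = 4 - 392/9 = -356/9 ≈ -39.556)
D(35)*K = 0*(-356/9) = 0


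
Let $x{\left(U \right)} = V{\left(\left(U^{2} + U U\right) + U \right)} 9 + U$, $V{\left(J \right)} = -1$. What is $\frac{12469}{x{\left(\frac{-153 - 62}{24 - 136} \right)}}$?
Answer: $- \frac{1396528}{793} \approx -1761.1$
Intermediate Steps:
$x{\left(U \right)} = -9 + U$ ($x{\left(U \right)} = \left(-1\right) 9 + U = -9 + U$)
$\frac{12469}{x{\left(\frac{-153 - 62}{24 - 136} \right)}} = \frac{12469}{-9 + \frac{-153 - 62}{24 - 136}} = \frac{12469}{-9 - \frac{215}{-112}} = \frac{12469}{-9 - - \frac{215}{112}} = \frac{12469}{-9 + \frac{215}{112}} = \frac{12469}{- \frac{793}{112}} = 12469 \left(- \frac{112}{793}\right) = - \frac{1396528}{793}$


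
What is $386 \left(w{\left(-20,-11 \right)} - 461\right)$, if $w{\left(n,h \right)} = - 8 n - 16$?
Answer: $-122362$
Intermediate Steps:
$w{\left(n,h \right)} = -16 - 8 n$
$386 \left(w{\left(-20,-11 \right)} - 461\right) = 386 \left(\left(-16 - -160\right) - 461\right) = 386 \left(\left(-16 + 160\right) - 461\right) = 386 \left(144 - 461\right) = 386 \left(-317\right) = -122362$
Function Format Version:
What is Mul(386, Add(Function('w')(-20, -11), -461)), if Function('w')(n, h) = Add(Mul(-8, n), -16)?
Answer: -122362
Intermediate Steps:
Function('w')(n, h) = Add(-16, Mul(-8, n))
Mul(386, Add(Function('w')(-20, -11), -461)) = Mul(386, Add(Add(-16, Mul(-8, -20)), -461)) = Mul(386, Add(Add(-16, 160), -461)) = Mul(386, Add(144, -461)) = Mul(386, -317) = -122362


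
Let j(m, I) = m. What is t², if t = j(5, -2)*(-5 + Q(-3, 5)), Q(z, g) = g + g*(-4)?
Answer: 10000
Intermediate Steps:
Q(z, g) = -3*g (Q(z, g) = g - 4*g = -3*g)
t = -100 (t = 5*(-5 - 3*5) = 5*(-5 - 15) = 5*(-20) = -100)
t² = (-100)² = 10000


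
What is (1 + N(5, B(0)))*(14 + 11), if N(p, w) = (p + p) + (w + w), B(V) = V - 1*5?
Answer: 25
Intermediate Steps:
B(V) = -5 + V (B(V) = V - 5 = -5 + V)
N(p, w) = 2*p + 2*w
(1 + N(5, B(0)))*(14 + 11) = (1 + (2*5 + 2*(-5 + 0)))*(14 + 11) = (1 + (10 + 2*(-5)))*25 = (1 + (10 - 10))*25 = (1 + 0)*25 = 1*25 = 25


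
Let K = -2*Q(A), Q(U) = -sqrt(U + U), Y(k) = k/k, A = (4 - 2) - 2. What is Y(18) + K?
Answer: 1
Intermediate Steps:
A = 0 (A = 2 - 2 = 0)
Y(k) = 1
Q(U) = -sqrt(2)*sqrt(U) (Q(U) = -sqrt(2*U) = -sqrt(2)*sqrt(U))
K = 0 (K = -(-2)*sqrt(2)*sqrt(0) = -(-2)*sqrt(2)*0 = -2*0 = 0)
Y(18) + K = 1 + 0 = 1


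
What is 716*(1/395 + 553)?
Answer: 156400176/395 ≈ 3.9595e+5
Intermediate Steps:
716*(1/395 + 553) = 716*(218436/395) = 156400176/395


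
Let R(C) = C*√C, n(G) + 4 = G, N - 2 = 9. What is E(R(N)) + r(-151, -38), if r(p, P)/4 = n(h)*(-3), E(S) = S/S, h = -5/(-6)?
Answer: 39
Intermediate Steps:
N = 11 (N = 2 + 9 = 11)
h = ⅚ (h = -5*(-⅙) = ⅚ ≈ 0.83333)
n(G) = -4 + G
R(C) = C^(3/2)
E(S) = 1
r(p, P) = 38 (r(p, P) = 4*((-4 + ⅚)*(-3)) = 4*(-19/6*(-3)) = 4*(19/2) = 38)
E(R(N)) + r(-151, -38) = 1 + 38 = 39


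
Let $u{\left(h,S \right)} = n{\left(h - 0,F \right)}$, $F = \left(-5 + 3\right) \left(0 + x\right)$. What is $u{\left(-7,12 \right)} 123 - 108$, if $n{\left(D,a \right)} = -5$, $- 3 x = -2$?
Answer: $-723$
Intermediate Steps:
$x = \frac{2}{3}$ ($x = \left(- \frac{1}{3}\right) \left(-2\right) = \frac{2}{3} \approx 0.66667$)
$F = - \frac{4}{3}$ ($F = \left(-5 + 3\right) \left(0 + \frac{2}{3}\right) = \left(-2\right) \frac{2}{3} = - \frac{4}{3} \approx -1.3333$)
$u{\left(h,S \right)} = -5$
$u{\left(-7,12 \right)} 123 - 108 = \left(-5\right) 123 - 108 = -615 - 108 = -723$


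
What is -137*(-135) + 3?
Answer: 18498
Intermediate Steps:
-137*(-135) + 3 = 18495 + 3 = 18498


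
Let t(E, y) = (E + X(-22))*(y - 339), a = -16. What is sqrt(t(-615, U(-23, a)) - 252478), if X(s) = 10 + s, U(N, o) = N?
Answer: 4*I*sqrt(1594) ≈ 159.7*I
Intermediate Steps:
t(E, y) = (-339 + y)*(-12 + E) (t(E, y) = (E + (10 - 22))*(y - 339) = (E - 12)*(-339 + y) = (-12 + E)*(-339 + y) = (-339 + y)*(-12 + E))
sqrt(t(-615, U(-23, a)) - 252478) = sqrt((4068 - 339*(-615) - 12*(-23) - 615*(-23)) - 252478) = sqrt((4068 + 208485 + 276 + 14145) - 252478) = sqrt(226974 - 252478) = sqrt(-25504) = 4*I*sqrt(1594)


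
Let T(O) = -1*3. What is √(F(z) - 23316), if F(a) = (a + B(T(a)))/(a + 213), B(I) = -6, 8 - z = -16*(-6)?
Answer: I*√14572970/25 ≈ 152.7*I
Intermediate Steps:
T(O) = -3
z = -88 (z = 8 - (-16)*(-6) = 8 - 1*96 = 8 - 96 = -88)
F(a) = (-6 + a)/(213 + a) (F(a) = (a - 6)/(a + 213) = (-6 + a)/(213 + a))
√(F(z) - 23316) = √((-6 - 88)/(213 - 88) - 23316) = √(-94/125 - 23316) = √(-2914594/125) = I*√14572970/25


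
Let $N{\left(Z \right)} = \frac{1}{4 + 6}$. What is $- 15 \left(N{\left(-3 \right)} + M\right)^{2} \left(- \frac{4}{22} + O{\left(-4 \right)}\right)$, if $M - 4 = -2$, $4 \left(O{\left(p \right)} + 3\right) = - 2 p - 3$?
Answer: $\frac{22491}{176} \approx 127.79$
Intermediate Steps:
$O{\left(p \right)} = - \frac{15}{4} - \frac{p}{2}$ ($O{\left(p \right)} = -3 + \frac{- 2 p - 3}{4} = -3 + \frac{-3 - 2 p}{4} = -3 - \left(\frac{3}{4} + \frac{p}{2}\right) = - \frac{15}{4} - \frac{p}{2}$)
$N{\left(Z \right)} = \frac{1}{10}$
$M = 2$ ($M = 4 - 2 = 2$)
$- 15 \left(N{\left(-3 \right)} + M\right)^{2} \left(- \frac{4}{22} + O{\left(-4 \right)}\right) = - 15 \left(\frac{1}{10} + 2\right)^{2} \left(- \frac{4}{22} - \frac{7}{4}\right) = - 15 \left(\frac{21}{10}\right)^{2} \left(\left(-4\right) \frac{1}{22} + \left(- \frac{15}{4} + 2\right)\right) = \left(-15\right) \frac{441}{100} \left(- \frac{2}{11} - \frac{7}{4}\right) = \left(- \frac{1323}{20}\right) \left(- \frac{85}{44}\right) = \frac{22491}{176}$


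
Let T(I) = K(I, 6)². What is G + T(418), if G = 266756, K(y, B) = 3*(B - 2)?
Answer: 266900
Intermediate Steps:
K(y, B) = -6 + 3*B (K(y, B) = 3*(-2 + B) = -6 + 3*B)
T(I) = 144 (T(I) = (-6 + 3*6)² = (-6 + 18)² = 12² = 144)
G + T(418) = 266756 + 144 = 266900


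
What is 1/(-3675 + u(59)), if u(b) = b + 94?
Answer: -1/3522 ≈ -0.00028393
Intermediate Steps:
u(b) = 94 + b
1/(-3675 + u(59)) = 1/(-3675 + (94 + 59)) = 1/(-3675 + 153) = 1/(-3522) = -1/3522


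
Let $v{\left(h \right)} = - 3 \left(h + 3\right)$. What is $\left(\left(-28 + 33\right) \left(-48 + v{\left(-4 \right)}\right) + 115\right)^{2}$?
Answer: $12100$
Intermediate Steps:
$v{\left(h \right)} = -9 - 3 h$ ($v{\left(h \right)} = - 3 \left(3 + h\right) = -9 - 3 h$)
$\left(\left(-28 + 33\right) \left(-48 + v{\left(-4 \right)}\right) + 115\right)^{2} = \left(\left(-28 + 33\right) \left(-48 - -3\right) + 115\right)^{2} = \left(5 \left(-48 + \left(-9 + 12\right)\right) + 115\right)^{2} = \left(5 \left(-48 + 3\right) + 115\right)^{2} = \left(5 \left(-45\right) + 115\right)^{2} = \left(-225 + 115\right)^{2} = \left(-110\right)^{2} = 12100$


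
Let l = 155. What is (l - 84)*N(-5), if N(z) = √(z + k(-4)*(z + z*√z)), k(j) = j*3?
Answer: 71*√(55 + 60*I*√5) ≈ 710.0 + 476.28*I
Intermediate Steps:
k(j) = 3*j
N(z) = √(-12*z^(3/2) - 11*z) (N(z) = √(z + (3*(-4))*(z + z*√z)) = √(z - 12*(z + z^(3/2))) = √(z + (-12*z - 12*z^(3/2))) = √(-12*z^(3/2) - 11*z))
(l - 84)*N(-5) = (155 - 84)*√(-(-60)*I*√5 - 11*(-5)) = 71*√(-(-60)*I*√5 + 55) = 71*√(60*I*√5 + 55) = 71*√(55 + 60*I*√5)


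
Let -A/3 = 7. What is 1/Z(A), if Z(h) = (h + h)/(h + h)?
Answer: 1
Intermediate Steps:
A = -21 (A = -3*7 = -21)
Z(h) = 1 (Z(h) = (2*h)/((2*h)) = (2*h)*(1/(2*h)) = 1)
1/Z(A) = 1/1 = 1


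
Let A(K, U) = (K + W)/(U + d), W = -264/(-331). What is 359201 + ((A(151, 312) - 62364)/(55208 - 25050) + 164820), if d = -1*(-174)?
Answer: 2542223785008409/4851396828 ≈ 5.2402e+5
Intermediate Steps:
d = 174
W = 264/331 (W = -264*(-1/331) = 264/331 ≈ 0.79758)
A(K, U) = (264/331 + K)/(174 + U) (A(K, U) = (K + 264/331)/(U + 174) = (264/331 + K)/(174 + U))
359201 + ((A(151, 312) - 62364)/(55208 - 25050) + 164820) = 359201 + (((264/331 + 151)/(174 + 312) - 62364)/(55208 - 25050) + 164820) = 359201 + (((50245/331)/486 - 62364)/30158 + 164820) = 359201 + (((1/486)*(50245/331) - 62364)*(1/30158) + 164820) = 359201 + ((50245/160866 - 62364)*(1/30158) + 164820) = 359201 + (-10032196979/160866*1/30158 + 164820) = 359201 + (-10032196979/4851396828 + 164820) = 359201 + 799597192993981/4851396828 = 2542223785008409/4851396828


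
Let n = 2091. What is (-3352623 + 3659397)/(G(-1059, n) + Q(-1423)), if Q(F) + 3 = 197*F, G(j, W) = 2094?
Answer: -153387/139120 ≈ -1.1026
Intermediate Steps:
Q(F) = -3 + 197*F
(-3352623 + 3659397)/(G(-1059, n) + Q(-1423)) = (-3352623 + 3659397)/(2094 + (-3 + 197*(-1423))) = 306774/(2094 + (-3 - 280331)) = 306774/(2094 - 280334) = 306774/(-278240) = 306774*(-1/278240) = -153387/139120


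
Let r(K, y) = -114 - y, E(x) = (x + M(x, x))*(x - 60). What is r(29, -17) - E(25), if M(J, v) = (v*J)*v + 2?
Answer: 547723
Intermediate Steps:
M(J, v) = 2 + J*v² (M(J, v) = (J*v)*v + 2 = J*v² + 2 = 2 + J*v²)
E(x) = (-60 + x)*(2 + x + x³) (E(x) = (x + (2 + x*x²))*(x - 60) = (x + (2 + x³))*(-60 + x) = (2 + x + x³)*(-60 + x) = (-60 + x)*(2 + x + x³))
r(29, -17) - E(25) = (-114 - 1*(-17)) - (-120 + 25² + 25⁴ - 60*25³ - 58*25) = (-114 + 17) - (-120 + 625 + 390625 - 60*15625 - 1450) = -97 - (-120 + 625 + 390625 - 937500 - 1450) = -97 - 1*(-547820) = -97 + 547820 = 547723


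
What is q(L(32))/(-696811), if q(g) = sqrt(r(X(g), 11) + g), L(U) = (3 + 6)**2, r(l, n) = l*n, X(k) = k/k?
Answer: -2*sqrt(23)/696811 ≈ -1.3765e-5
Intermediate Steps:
X(k) = 1
L(U) = 81 (L(U) = 9**2 = 81)
q(g) = sqrt(11 + g) (q(g) = sqrt(1*11 + g) = sqrt(11 + g))
q(L(32))/(-696811) = sqrt(11 + 81)/(-696811) = sqrt(92)*(-1/696811) = (2*sqrt(23))*(-1/696811) = -2*sqrt(23)/696811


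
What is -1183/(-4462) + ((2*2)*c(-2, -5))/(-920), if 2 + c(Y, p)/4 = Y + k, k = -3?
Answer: 8631/22310 ≈ 0.38687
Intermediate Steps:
c(Y, p) = -20 + 4*Y (c(Y, p) = -8 + 4*(Y - 3) = -8 + 4*(-3 + Y) = -8 + (-12 + 4*Y) = -20 + 4*Y)
-1183/(-4462) + ((2*2)*c(-2, -5))/(-920) = -1183/(-4462) + ((2*2)*(-20 + 4*(-2)))/(-920) = -1183*(-1/4462) + (4*(-20 - 8))*(-1/920) = 1183/4462 + (4*(-28))*(-1/920) = 1183/4462 - 112*(-1/920) = 1183/4462 + 14/115 = 8631/22310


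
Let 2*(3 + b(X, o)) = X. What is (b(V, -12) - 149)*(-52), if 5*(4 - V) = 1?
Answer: 39026/5 ≈ 7805.2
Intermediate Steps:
V = 19/5 (V = 4 - ⅕*1 = 4 - ⅕ = 19/5 ≈ 3.8000)
b(X, o) = -3 + X/2
(b(V, -12) - 149)*(-52) = ((-3 + (½)*(19/5)) - 149)*(-52) = ((-3 + 19/10) - 149)*(-52) = (-11/10 - 149)*(-52) = -1501/10*(-52) = 39026/5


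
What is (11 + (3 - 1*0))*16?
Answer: 224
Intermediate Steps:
(11 + (3 - 1*0))*16 = (11 + (3 + 0))*16 = (11 + 3)*16 = 14*16 = 224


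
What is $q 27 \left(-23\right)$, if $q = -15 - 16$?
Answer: $19251$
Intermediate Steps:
$q = -31$
$q 27 \left(-23\right) = \left(-31\right) 27 \left(-23\right) = \left(-837\right) \left(-23\right) = 19251$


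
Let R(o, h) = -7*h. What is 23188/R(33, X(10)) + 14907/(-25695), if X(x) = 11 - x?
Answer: -198640003/59955 ≈ -3313.2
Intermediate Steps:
23188/R(33, X(10)) + 14907/(-25695) = 23188/((-7*(11 - 1*10))) + 14907/(-25695) = 23188/((-7*(11 - 10))) + 14907*(-1/25695) = 23188/((-7*1)) - 4969/8565 = 23188/(-7) - 4969/8565 = 23188*(-⅐) - 4969/8565 = -23188/7 - 4969/8565 = -198640003/59955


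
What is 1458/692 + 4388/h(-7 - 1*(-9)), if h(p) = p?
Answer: 759853/346 ≈ 2196.1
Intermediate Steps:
1458/692 + 4388/h(-7 - 1*(-9)) = 1458/692 + 4388/(-7 - 1*(-9)) = 1458*(1/692) + 4388/(-7 + 9) = 729/346 + 4388/2 = 729/346 + 4388*(½) = 729/346 + 2194 = 759853/346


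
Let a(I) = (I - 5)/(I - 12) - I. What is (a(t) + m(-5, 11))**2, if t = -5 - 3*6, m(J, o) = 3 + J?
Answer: 11881/25 ≈ 475.24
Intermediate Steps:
t = -23 (t = -5 - 18 = -23)
a(I) = -I + (-5 + I)/(-12 + I) (a(I) = (-5 + I)/(-12 + I) - I = -I + (-5 + I)/(-12 + I))
(a(t) + m(-5, 11))**2 = ((-5 - 1*(-23)**2 + 13*(-23))/(-12 - 23) + (3 - 5))**2 = ((-5 - 1*529 - 299)/(-35) - 2)**2 = (-(-5 - 529 - 299)/35 - 2)**2 = (-1/35*(-833) - 2)**2 = (119/5 - 2)**2 = (109/5)**2 = 11881/25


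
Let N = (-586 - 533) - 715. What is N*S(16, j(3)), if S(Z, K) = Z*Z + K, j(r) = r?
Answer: -475006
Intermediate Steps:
N = -1834 (N = -1119 - 715 = -1834)
S(Z, K) = K + Z**2 (S(Z, K) = Z**2 + K = K + Z**2)
N*S(16, j(3)) = -1834*(3 + 16**2) = -1834*(3 + 256) = -1834*259 = -475006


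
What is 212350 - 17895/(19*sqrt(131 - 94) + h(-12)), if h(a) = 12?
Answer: 2805995290/13213 - 340005*sqrt(37)/13213 ≈ 2.1221e+5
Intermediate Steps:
212350 - 17895/(19*sqrt(131 - 94) + h(-12)) = 212350 - 17895/(19*sqrt(131 - 94) + 12) = 212350 - 17895/(19*sqrt(37) + 12) = 212350 - 17895/(12 + 19*sqrt(37))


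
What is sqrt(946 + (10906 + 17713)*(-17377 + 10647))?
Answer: 2*I*sqrt(48151231) ≈ 13878.0*I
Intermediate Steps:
sqrt(946 + (10906 + 17713)*(-17377 + 10647)) = sqrt(946 + 28619*(-6730)) = sqrt(946 - 192605870) = sqrt(-192604924) = 2*I*sqrt(48151231)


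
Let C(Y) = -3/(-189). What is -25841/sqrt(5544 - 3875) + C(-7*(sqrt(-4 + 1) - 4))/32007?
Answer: 1/2016441 - 25841*sqrt(1669)/1669 ≈ -632.53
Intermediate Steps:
C(Y) = 1/63 (C(Y) = -3*(-1/189) = 1/63)
-25841/sqrt(5544 - 3875) + C(-7*(sqrt(-4 + 1) - 4))/32007 = -25841/sqrt(5544 - 3875) + (1/63)/32007 = -25841*sqrt(1669)/1669 + (1/63)*(1/32007) = -25841*sqrt(1669)/1669 + 1/2016441 = 1/2016441 - 25841*sqrt(1669)/1669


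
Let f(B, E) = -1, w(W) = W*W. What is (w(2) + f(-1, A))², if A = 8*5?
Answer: 9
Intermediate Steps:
w(W) = W²
A = 40
(w(2) + f(-1, A))² = (2² - 1)² = (4 - 1)² = 3² = 9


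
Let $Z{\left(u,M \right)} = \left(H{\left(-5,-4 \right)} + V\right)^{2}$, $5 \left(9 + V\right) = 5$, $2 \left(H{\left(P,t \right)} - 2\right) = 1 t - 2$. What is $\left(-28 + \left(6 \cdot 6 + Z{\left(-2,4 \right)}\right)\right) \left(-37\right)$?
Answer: $-3293$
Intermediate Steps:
$H{\left(P,t \right)} = 1 + \frac{t}{2}$ ($H{\left(P,t \right)} = 2 + \frac{1 t - 2}{2} = 2 + \frac{t - 2}{2} = 2 + \frac{-2 + t}{2} = 2 + \left(-1 + \frac{t}{2}\right) = 1 + \frac{t}{2}$)
$V = -8$ ($V = -9 + \frac{1}{5} \cdot 5 = -9 + 1 = -8$)
$Z{\left(u,M \right)} = 81$ ($Z{\left(u,M \right)} = \left(\left(1 + \frac{1}{2} \left(-4\right)\right) - 8\right)^{2} = \left(\left(1 - 2\right) - 8\right)^{2} = \left(-1 - 8\right)^{2} = \left(-9\right)^{2} = 81$)
$\left(-28 + \left(6 \cdot 6 + Z{\left(-2,4 \right)}\right)\right) \left(-37\right) = \left(-28 + \left(6 \cdot 6 + 81\right)\right) \left(-37\right) = \left(-28 + \left(36 + 81\right)\right) \left(-37\right) = \left(-28 + 117\right) \left(-37\right) = 89 \left(-37\right) = -3293$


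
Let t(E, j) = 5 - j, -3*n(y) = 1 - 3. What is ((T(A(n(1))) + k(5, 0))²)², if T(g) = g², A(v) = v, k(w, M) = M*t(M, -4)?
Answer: 256/6561 ≈ 0.039018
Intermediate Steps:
n(y) = ⅔ (n(y) = -(1 - 3)/3 = -⅓*(-2) = ⅔)
k(w, M) = 9*M (k(w, M) = M*(5 - 1*(-4)) = M*(5 + 4) = M*9 = 9*M)
((T(A(n(1))) + k(5, 0))²)² = (((⅔)² + 9*0)²)² = ((4/9 + 0)²)² = ((4/9)²)² = (16/81)² = 256/6561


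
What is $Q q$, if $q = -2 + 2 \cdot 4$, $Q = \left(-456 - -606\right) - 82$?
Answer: $408$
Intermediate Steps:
$Q = 68$ ($Q = \left(-456 + 606\right) - 82 = 150 - 82 = 68$)
$q = 6$ ($q = -2 + 8 = 6$)
$Q q = 68 \cdot 6 = 408$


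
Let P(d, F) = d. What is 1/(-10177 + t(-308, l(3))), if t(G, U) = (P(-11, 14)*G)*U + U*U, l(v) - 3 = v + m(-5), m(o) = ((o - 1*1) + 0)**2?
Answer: 1/133883 ≈ 7.4692e-6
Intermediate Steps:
m(o) = (-1 + o)**2 (m(o) = ((o - 1) + 0)**2 = ((-1 + o) + 0)**2 = (-1 + o)**2)
l(v) = 39 + v (l(v) = 3 + (v + (-1 - 5)**2) = 3 + (v + (-6)**2) = 3 + (v + 36) = 3 + (36 + v) = 39 + v)
t(G, U) = U**2 - 11*G*U (t(G, U) = (-11*G)*U + U*U = -11*G*U + U**2 = U**2 - 11*G*U)
1/(-10177 + t(-308, l(3))) = 1/(-10177 + (39 + 3)*((39 + 3) - 11*(-308))) = 1/(-10177 + 42*(42 + 3388)) = 1/(-10177 + 42*3430) = 1/(-10177 + 144060) = 1/133883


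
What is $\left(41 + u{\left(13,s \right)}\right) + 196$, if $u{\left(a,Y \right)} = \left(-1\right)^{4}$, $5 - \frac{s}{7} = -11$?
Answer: $238$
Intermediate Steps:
$s = 112$ ($s = 35 - -77 = 35 + 77 = 112$)
$u{\left(a,Y \right)} = 1$
$\left(41 + u{\left(13,s \right)}\right) + 196 = \left(41 + 1\right) + 196 = 42 + 196 = 238$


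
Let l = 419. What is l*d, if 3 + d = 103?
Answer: 41900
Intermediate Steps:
d = 100 (d = -3 + 103 = 100)
l*d = 419*100 = 41900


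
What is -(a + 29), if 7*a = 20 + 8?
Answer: -33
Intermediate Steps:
a = 4 (a = (20 + 8)/7 = (⅐)*28 = 4)
-(a + 29) = -(4 + 29) = -1*33 = -33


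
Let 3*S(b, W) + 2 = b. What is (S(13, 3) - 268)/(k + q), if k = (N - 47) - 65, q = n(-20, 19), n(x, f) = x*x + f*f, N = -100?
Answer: -13/27 ≈ -0.48148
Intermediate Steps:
S(b, W) = -2/3 + b/3
n(x, f) = f**2 + x**2 (n(x, f) = x**2 + f**2 = f**2 + x**2)
q = 761 (q = 19**2 + (-20)**2 = 361 + 400 = 761)
k = -212 (k = (-100 - 47) - 65 = -147 - 65 = -212)
(S(13, 3) - 268)/(k + q) = ((-2/3 + (1/3)*13) - 268)/(-212 + 761) = ((-2/3 + 13/3) - 268)/549 = (11/3 - 268)*(1/549) = -793/3*1/549 = -13/27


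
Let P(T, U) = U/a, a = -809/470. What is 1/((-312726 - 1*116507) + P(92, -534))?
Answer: -809/346998517 ≈ -2.3314e-6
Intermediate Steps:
a = -809/470 (a = -809*1/470 = -809/470 ≈ -1.7213)
P(T, U) = -470*U/809 (P(T, U) = U/(-809/470) = U*(-470/809) = -470*U/809)
1/((-312726 - 1*116507) + P(92, -534)) = 1/((-312726 - 1*116507) - 470/809*(-534)) = 1/((-312726 - 116507) + 250980/809) = 1/(-429233 + 250980/809) = 1/(-346998517/809) = -809/346998517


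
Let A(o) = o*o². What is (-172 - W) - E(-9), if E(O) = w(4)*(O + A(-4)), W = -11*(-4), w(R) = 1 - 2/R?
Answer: -359/2 ≈ -179.50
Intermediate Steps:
A(o) = o³
w(R) = 1 - 2/R
W = 44
E(O) = -32 + O/2 (E(O) = ((-2 + 4)/4)*(O + (-4)³) = ((¼)*2)*(O - 64) = (-64 + O)/2 = -32 + O/2)
(-172 - W) - E(-9) = (-172 - 1*44) - (-32 + (½)*(-9)) = (-172 - 44) - (-32 - 9/2) = -216 - 1*(-73/2) = -216 + 73/2 = -359/2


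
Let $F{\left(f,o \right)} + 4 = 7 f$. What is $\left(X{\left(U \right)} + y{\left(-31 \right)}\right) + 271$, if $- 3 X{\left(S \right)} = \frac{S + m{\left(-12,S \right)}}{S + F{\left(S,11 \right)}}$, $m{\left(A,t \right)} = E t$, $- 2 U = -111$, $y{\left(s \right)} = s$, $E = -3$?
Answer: $\frac{105637}{440} \approx 240.08$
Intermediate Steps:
$U = \frac{111}{2}$ ($U = \left(- \frac{1}{2}\right) \left(-111\right) = \frac{111}{2} \approx 55.5$)
$m{\left(A,t \right)} = - 3 t$
$F{\left(f,o \right)} = -4 + 7 f$
$X{\left(S \right)} = \frac{2 S}{3 \left(-4 + 8 S\right)}$ ($X{\left(S \right)} = - \frac{\left(S - 3 S\right) \frac{1}{S + \left(-4 + 7 S\right)}}{3} = - \frac{- 2 S \frac{1}{-4 + 8 S}}{3} = - \frac{\left(-2\right) S \frac{1}{-4 + 8 S}}{3} = \frac{2 S}{3 \left(-4 + 8 S\right)}$)
$\left(X{\left(U \right)} + y{\left(-31 \right)}\right) + 271 = \left(\frac{1}{6} \cdot \frac{111}{2} \frac{1}{-1 + 2 \cdot \frac{111}{2}} - 31\right) + 271 = \left(\frac{1}{6} \cdot \frac{111}{2} \frac{1}{-1 + 111} - 31\right) + 271 = \left(\frac{1}{6} \cdot \frac{111}{2} \cdot \frac{1}{110} - 31\right) + 271 = \left(\frac{37}{440} - 31\right) + 271 = - \frac{13603}{440} + 271 = \frac{105637}{440}$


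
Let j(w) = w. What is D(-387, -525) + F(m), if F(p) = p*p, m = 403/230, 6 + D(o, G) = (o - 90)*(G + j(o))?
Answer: 23012614609/52900 ≈ 4.3502e+5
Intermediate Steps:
D(o, G) = -6 + (-90 + o)*(G + o) (D(o, G) = -6 + (o - 90)*(G + o) = -6 + (-90 + o)*(G + o))
m = 403/230 (m = 403*(1/230) = 403/230 ≈ 1.7522)
F(p) = p²
D(-387, -525) + F(m) = (-6 + (-387)² - 90*(-525) - 90*(-387) - 525*(-387)) + (403/230)² = (-6 + 149769 + 47250 + 34830 + 203175) + 162409/52900 = 435018 + 162409/52900 = 23012614609/52900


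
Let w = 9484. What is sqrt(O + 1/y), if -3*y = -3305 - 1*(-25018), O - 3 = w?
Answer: 2*sqrt(1118171883391)/21713 ≈ 97.401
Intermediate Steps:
O = 9487 (O = 3 + 9484 = 9487)
y = -21713/3 (y = -(-3305 - 1*(-25018))/3 = -(-3305 + 25018)/3 = -1/3*21713 = -21713/3 ≈ -7237.7)
sqrt(O + 1/y) = sqrt(9487 + 1/(-21713/3)) = sqrt(9487 - 3/21713) = sqrt(205991228/21713) = 2*sqrt(1118171883391)/21713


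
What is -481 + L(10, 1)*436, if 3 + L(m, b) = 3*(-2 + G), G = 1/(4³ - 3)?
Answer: -267397/61 ≈ -4383.6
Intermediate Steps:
G = 1/61 (G = 1/(64 - 3) = 1/61 ≈ 0.016393)
L(m, b) = -546/61 (L(m, b) = -3 + 3*(-2 + 1/61) = -3 + 3*(-121/61) = -3 - 363/61 = -546/61)
-481 + L(10, 1)*436 = -481 - 546/61*436 = -481 - 238056/61 = -267397/61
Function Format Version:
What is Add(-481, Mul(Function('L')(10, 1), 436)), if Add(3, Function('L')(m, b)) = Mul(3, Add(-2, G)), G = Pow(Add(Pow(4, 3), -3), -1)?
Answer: Rational(-267397, 61) ≈ -4383.6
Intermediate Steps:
G = Rational(1, 61) (G = Pow(Add(64, -3), -1) = Pow(61, -1) = Rational(1, 61) ≈ 0.016393)
Function('L')(m, b) = Rational(-546, 61) (Function('L')(m, b) = Add(-3, Mul(3, Add(-2, Rational(1, 61)))) = Add(-3, Mul(3, Rational(-121, 61))) = Add(-3, Rational(-363, 61)) = Rational(-546, 61))
Add(-481, Mul(Function('L')(10, 1), 436)) = Add(-481, Mul(Rational(-546, 61), 436)) = Add(-481, Rational(-238056, 61)) = Rational(-267397, 61)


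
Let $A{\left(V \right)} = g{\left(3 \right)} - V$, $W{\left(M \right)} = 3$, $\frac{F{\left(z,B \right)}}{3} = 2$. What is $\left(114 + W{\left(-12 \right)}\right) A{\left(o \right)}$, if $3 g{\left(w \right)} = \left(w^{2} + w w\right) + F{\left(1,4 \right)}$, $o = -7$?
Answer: $1755$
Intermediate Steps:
$F{\left(z,B \right)} = 6$ ($F{\left(z,B \right)} = 3 \cdot 2 = 6$)
$g{\left(w \right)} = 2 + \frac{2 w^{2}}{3}$ ($g{\left(w \right)} = \frac{\left(w^{2} + w w\right) + 6}{3} = \frac{\left(w^{2} + w^{2}\right) + 6}{3} = \frac{2 w^{2} + 6}{3} = \frac{6 + 2 w^{2}}{3} = 2 + \frac{2 w^{2}}{3}$)
$A{\left(V \right)} = 8 - V$ ($A{\left(V \right)} = \left(2 + \frac{2 \cdot 3^{2}}{3}\right) - V = \left(2 + \frac{2}{3} \cdot 9\right) - V = \left(2 + 6\right) - V = 8 - V$)
$\left(114 + W{\left(-12 \right)}\right) A{\left(o \right)} = \left(114 + 3\right) \left(8 - -7\right) = 117 \left(8 + 7\right) = 117 \cdot 15 = 1755$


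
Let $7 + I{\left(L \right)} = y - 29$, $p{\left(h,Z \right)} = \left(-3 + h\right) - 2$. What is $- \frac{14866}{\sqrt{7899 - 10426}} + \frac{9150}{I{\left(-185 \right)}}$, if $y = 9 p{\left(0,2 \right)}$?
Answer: $- \frac{3050}{27} + \frac{14866 i \sqrt{7}}{133} \approx -112.96 + 295.73 i$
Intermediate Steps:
$p{\left(h,Z \right)} = -5 + h$
$y = -45$ ($y = 9 \left(-5 + 0\right) = 9 \left(-5\right) = -45$)
$I{\left(L \right)} = -81$ ($I{\left(L \right)} = -7 - 74 = -81$)
$- \frac{14866}{\sqrt{7899 - 10426}} + \frac{9150}{I{\left(-185 \right)}} = - \frac{14866}{\sqrt{7899 - 10426}} + \frac{9150}{-81} = - \frac{14866}{\sqrt{-2527}} + 9150 \left(- \frac{1}{81}\right) = - \frac{14866}{19 i \sqrt{7}} - \frac{3050}{27} = - 14866 \left(- \frac{i \sqrt{7}}{133}\right) - \frac{3050}{27} = \frac{14866 i \sqrt{7}}{133} - \frac{3050}{27} = - \frac{3050}{27} + \frac{14866 i \sqrt{7}}{133}$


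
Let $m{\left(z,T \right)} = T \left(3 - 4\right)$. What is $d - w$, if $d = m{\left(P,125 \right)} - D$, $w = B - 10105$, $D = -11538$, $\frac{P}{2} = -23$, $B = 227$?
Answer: $21291$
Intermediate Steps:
$P = -46$ ($P = 2 \left(-23\right) = -46$)
$m{\left(z,T \right)} = - T$ ($m{\left(z,T \right)} = T \left(-1\right) = - T$)
$w = -9878$ ($w = 227 - 10105 = -9878$)
$d = 11413$ ($d = \left(-1\right) 125 - -11538 = -125 + 11538 = 11413$)
$d - w = 11413 - -9878 = 11413 + 9878 = 21291$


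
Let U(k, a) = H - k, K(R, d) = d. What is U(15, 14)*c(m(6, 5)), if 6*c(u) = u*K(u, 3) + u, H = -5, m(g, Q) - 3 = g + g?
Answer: -200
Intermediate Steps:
m(g, Q) = 3 + 2*g (m(g, Q) = 3 + (g + g) = 3 + 2*g)
c(u) = 2*u/3 (c(u) = (u*3 + u)/6 = (3*u + u)/6 = (4*u)/6 = 2*u/3)
U(k, a) = -5 - k
U(15, 14)*c(m(6, 5)) = (-5 - 1*15)*(2*(3 + 2*6)/3) = (-5 - 15)*(2*(3 + 12)/3) = -40*15/3 = -20*10 = -200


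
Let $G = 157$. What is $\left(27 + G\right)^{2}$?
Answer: $33856$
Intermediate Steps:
$\left(27 + G\right)^{2} = \left(27 + 157\right)^{2} = 184^{2} = 33856$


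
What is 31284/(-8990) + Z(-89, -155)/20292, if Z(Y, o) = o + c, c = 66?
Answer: -3570871/1024860 ≈ -3.4843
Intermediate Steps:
Z(Y, o) = 66 + o (Z(Y, o) = o + 66 = 66 + o)
31284/(-8990) + Z(-89, -155)/20292 = 31284/(-8990) + (66 - 155)/20292 = 31284*(-1/8990) - 89*1/20292 = -15642/4495 - 1/228 = -3570871/1024860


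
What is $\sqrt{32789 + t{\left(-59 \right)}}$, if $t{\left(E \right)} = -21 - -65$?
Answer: $\sqrt{32833} \approx 181.2$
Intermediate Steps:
$t{\left(E \right)} = 44$ ($t{\left(E \right)} = -21 + 65 = 44$)
$\sqrt{32789 + t{\left(-59 \right)}} = \sqrt{32789 + 44} = \sqrt{32833}$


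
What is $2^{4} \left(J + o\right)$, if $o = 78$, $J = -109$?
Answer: $-496$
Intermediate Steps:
$2^{4} \left(J + o\right) = 2^{4} \left(-109 + 78\right) = 16 \left(-31\right) = -496$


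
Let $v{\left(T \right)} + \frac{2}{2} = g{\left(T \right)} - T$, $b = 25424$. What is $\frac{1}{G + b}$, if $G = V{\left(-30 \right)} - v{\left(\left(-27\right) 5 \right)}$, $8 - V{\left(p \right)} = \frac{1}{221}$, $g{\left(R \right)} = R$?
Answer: $\frac{221}{5620692} \approx 3.9319 \cdot 10^{-5}$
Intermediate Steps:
$V{\left(p \right)} = \frac{1767}{221}$ ($V{\left(p \right)} = 8 - \frac{1}{221} = \frac{1767}{221}$)
$v{\left(T \right)} = -1$ ($v{\left(T \right)} = -1 + \left(T - T\right) = -1 + 0 = -1$)
$G = \frac{1988}{221}$ ($G = \frac{1767}{221} - -1 = \frac{1767}{221} + 1 = \frac{1988}{221} \approx 8.9955$)
$\frac{1}{G + b} = \frac{1}{\frac{1988}{221} + 25424} = \frac{1}{\frac{5620692}{221}} = \frac{221}{5620692}$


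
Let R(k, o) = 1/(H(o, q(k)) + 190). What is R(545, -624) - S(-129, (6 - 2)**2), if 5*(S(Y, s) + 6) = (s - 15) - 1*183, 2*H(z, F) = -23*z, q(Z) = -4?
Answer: 1561597/36830 ≈ 42.400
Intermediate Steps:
H(z, F) = -23*z/2 (H(z, F) = (-23*z)/2 = -23*z/2)
R(k, o) = 1/(190 - 23*o/2) (R(k, o) = 1/(-23*o/2 + 190) = 1/(190 - 23*o/2))
S(Y, s) = -228/5 + s/5 (S(Y, s) = -6 + ((s - 15) - 1*183)/5 = -6 + ((-15 + s) - 183)/5 = -6 + (-198 + s)/5 = -6 + (-198/5 + s/5) = -228/5 + s/5)
R(545, -624) - S(-129, (6 - 2)**2) = -2/(-380 + 23*(-624)) - (-228/5 + (6 - 2)**2/5) = -2/(-380 - 14352) - (-228/5 + (1/5)*4**2) = -2/(-14732) - (-228/5 + (1/5)*16) = -2*(-1/14732) - (-228/5 + 16/5) = 1/7366 - 1*(-212/5) = 1/7366 + 212/5 = 1561597/36830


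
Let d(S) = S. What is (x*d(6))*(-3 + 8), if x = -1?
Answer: -30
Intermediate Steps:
(x*d(6))*(-3 + 8) = (-1*6)*(-3 + 8) = -6*5 = -30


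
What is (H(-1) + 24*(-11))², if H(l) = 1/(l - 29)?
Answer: 62742241/900 ≈ 69714.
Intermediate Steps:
H(l) = 1/(-29 + l)
(H(-1) + 24*(-11))² = (1/(-29 - 1) + 24*(-11))² = (1/(-30) - 264)² = (-1/30 - 264)² = (-7921/30)² = 62742241/900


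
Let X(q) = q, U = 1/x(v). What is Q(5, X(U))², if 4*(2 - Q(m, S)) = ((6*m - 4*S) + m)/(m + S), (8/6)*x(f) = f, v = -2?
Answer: 81/2704 ≈ 0.029956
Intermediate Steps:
x(f) = 3*f/4
U = -⅔ (U = 1/((¾)*(-2)) = 1/(-3/2) = -⅔ ≈ -0.66667)
Q(m, S) = 2 - (-4*S + 7*m)/(4*(S + m)) (Q(m, S) = 2 - ((6*m - 4*S) + m)/(4*(m + S)) = 2 - ((-4*S + 6*m) + m)/(4*(S + m)) = 2 - (-4*S + 7*m)/(4*(S + m)))
Q(5, X(U))² = ((3*(-⅔) + (¼)*5)/(-⅔ + 5))² = ((-2 + 5/4)/(13/3))² = ((3/13)*(-¾))² = (-9/52)² = 81/2704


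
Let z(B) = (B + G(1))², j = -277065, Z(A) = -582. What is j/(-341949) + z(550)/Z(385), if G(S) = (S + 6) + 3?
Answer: -17845659095/33169053 ≈ -538.02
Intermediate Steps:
G(S) = 9 + S (G(S) = (6 + S) + 3 = 9 + S)
z(B) = (10 + B)² (z(B) = (B + (9 + 1))² = (B + 10)² = (10 + B)²)
j/(-341949) + z(550)/Z(385) = -277065/(-341949) + (10 + 550)²/(-582) = -277065*(-1/341949) + 560²*(-1/582) = 92355/113983 + 313600*(-1/582) = 92355/113983 - 156800/291 = -17845659095/33169053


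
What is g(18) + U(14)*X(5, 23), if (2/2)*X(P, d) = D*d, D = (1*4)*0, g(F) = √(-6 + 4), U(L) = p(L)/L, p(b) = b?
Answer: I*√2 ≈ 1.4142*I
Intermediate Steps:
U(L) = 1 (U(L) = L/L = 1)
g(F) = I*√2 (g(F) = √(-2) = I*√2)
D = 0 (D = 4*0 = 0)
X(P, d) = 0 (X(P, d) = 0*d = 0)
g(18) + U(14)*X(5, 23) = I*√2 + 1*0 = I*√2 + 0 = I*√2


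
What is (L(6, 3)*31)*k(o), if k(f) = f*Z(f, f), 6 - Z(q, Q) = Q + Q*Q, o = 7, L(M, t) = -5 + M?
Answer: -10850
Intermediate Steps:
Z(q, Q) = 6 - Q - Q² (Z(q, Q) = 6 - (Q + Q*Q) = 6 - (Q + Q²) = 6 + (-Q - Q²) = 6 - Q - Q²)
k(f) = f*(6 - f - f²)
(L(6, 3)*31)*k(o) = ((-5 + 6)*31)*(7*(6 - 1*7 - 1*7²)) = (1*31)*(7*(6 - 7 - 1*49)) = 31*(7*(6 - 7 - 49)) = 31*(7*(-50)) = 31*(-350) = -10850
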